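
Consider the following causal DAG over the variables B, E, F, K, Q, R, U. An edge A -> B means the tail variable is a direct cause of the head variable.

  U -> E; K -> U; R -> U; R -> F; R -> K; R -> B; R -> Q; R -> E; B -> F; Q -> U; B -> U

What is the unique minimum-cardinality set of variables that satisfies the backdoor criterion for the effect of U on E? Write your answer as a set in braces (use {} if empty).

{R}

Variables eligible for adjustment (non-descendants of U, excluding U and E): {B, F, K, Q, R}.
Backdoor paths from U to E:
  P1: U <- R -> E
  P2: U <- B <- R -> E
  P3: U <- B -> F <- R -> E
  P4: U <- K <- R -> E
  P5: U <- Q <- R -> E
The empty set is not sufficient: P1 (U <- R -> E) has no collider blocking it and no conditioned non-collider, so it is open.
Try {R}:
  P1: blocked at fork node R ∈ conditioning set.
  P2: blocked at fork node R ∈ conditioning set.
  P3: blocked at collider F (neither it nor any descendant is in the conditioning set).
  P4: blocked at fork node R ∈ conditioning set.
  P5: blocked at fork node R ∈ conditioning set.
{R} contains no descendant of U and blocks every backdoor path.
No other singleton works — e.g. {B} leaves P1 open — so {R} is the unique smallest valid adjustment set.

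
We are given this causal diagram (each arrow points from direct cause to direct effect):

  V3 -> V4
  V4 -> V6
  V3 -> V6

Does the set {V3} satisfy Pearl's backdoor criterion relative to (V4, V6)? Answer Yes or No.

Backdoor paths from V4 to V6 (paths whose first edge points into V4):
  P1: V4 <- V3 -> V6
Condition 1 (no descendant of V4 in the set): holds — descendants of V4 are {V6}; none are in {V3}.
Condition 2 (every backdoor path blocked by {V3}):
  P1: blocked at fork node V3 ∈ conditioning set.
{V3} satisfies the backdoor criterion.

Yes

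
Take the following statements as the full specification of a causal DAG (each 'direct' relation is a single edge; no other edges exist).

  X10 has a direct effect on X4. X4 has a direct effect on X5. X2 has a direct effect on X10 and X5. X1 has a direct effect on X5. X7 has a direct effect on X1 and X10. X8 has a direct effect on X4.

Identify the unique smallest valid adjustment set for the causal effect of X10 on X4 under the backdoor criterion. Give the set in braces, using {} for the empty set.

{}

Variables eligible for adjustment (non-descendants of X10, excluding X10 and X4): {X1, X2, X7, X8}.
Backdoor paths from X10 to X4:
  P1: X10 <- X2 -> X5 <- X4
  P2: X10 <- X7 -> X1 -> X5 <- X4
Each backdoor path contains an unconditioned collider, so every path is already blocked with the empty conditioning set:
  P1: blocked at collider X5 (neither it nor any descendant is in the conditioning set).
  P2: blocked at collider X5 (neither it nor any descendant is in the conditioning set).
The empty set is therefore the unique smallest valid set.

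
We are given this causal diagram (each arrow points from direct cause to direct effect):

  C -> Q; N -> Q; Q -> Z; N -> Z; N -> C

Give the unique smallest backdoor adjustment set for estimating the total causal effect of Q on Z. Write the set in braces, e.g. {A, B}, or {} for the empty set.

Variables eligible for adjustment (non-descendants of Q, excluding Q and Z): {C, N}.
Backdoor paths from Q to Z:
  P1: Q <- N -> Z
  P2: Q <- C <- N -> Z
The empty set is not sufficient: P1 (Q <- N -> Z) has no collider blocking it and no conditioned non-collider, so it is open.
Try {N}:
  P1: blocked at fork node N ∈ conditioning set.
  P2: blocked at fork node N ∈ conditioning set.
{N} contains no descendant of Q and blocks every backdoor path.
No other singleton works — e.g. {C} leaves P1 open — so {N} is the unique smallest valid adjustment set.

{N}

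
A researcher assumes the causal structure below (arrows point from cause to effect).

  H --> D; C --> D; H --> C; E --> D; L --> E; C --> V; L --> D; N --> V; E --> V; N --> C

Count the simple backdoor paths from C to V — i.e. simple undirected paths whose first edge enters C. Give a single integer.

3

A backdoor path from C to V is any simple undirected path whose first edge points into C (i.e. leaves C via a parent).
Parents of C: {H, N}.
Enumerating:
  P1: C <- H -> D <- L -> E -> V
  P2: C <- H -> D <- E -> V
  P3: C <- N -> V
That exhausts the simple backdoor paths. Count: 3.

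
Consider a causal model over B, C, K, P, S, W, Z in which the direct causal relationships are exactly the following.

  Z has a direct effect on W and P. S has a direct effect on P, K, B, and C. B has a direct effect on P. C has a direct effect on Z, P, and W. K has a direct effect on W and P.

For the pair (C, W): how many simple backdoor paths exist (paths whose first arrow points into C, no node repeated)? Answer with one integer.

A backdoor path from C to W is any simple undirected path whose first edge points into C (i.e. leaves C via a parent).
Parents of C: {S}.
Enumerating:
  P1: C <- S -> B -> P <- Z -> W
  P2: C <- S -> B -> P <- K -> W
  P3: C <- S -> K -> P <- Z -> W
  P4: C <- S -> K -> W
  P5: C <- S -> P <- Z -> W
  P6: C <- S -> P <- K -> W
That exhausts the simple backdoor paths. Count: 6.

6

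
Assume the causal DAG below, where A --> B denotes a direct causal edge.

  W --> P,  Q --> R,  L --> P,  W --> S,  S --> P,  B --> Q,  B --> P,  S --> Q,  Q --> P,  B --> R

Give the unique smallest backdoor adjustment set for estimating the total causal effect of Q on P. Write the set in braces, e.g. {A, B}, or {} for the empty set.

Variables eligible for adjustment (non-descendants of Q, excluding Q and P): {B, L, S, W}.
Backdoor paths from Q to P:
  P1: Q <- S <- W -> P
  P2: Q <- S -> P
  P3: Q <- B -> P
The empty set is not sufficient: P1 (Q <- S <- W -> P) has no collider blocking it and no conditioned non-collider, so it is open.
Try {B, S}:
  P1: blocked at chain node S ∈ conditioning set.
  P2: blocked at fork node S ∈ conditioning set.
  P3: blocked at fork node B ∈ conditioning set.
{B, S} contains no descendant of Q and blocks every backdoor path.
Every element of {B, S} is needed (dropping B leaves P3 open; dropping S leaves P1 open), so no proper subset is valid.
Among all size-2 subsets of the eligible variables, only {B, S} blocks every backdoor path, so it is the unique smallest valid adjustment set.

{B, S}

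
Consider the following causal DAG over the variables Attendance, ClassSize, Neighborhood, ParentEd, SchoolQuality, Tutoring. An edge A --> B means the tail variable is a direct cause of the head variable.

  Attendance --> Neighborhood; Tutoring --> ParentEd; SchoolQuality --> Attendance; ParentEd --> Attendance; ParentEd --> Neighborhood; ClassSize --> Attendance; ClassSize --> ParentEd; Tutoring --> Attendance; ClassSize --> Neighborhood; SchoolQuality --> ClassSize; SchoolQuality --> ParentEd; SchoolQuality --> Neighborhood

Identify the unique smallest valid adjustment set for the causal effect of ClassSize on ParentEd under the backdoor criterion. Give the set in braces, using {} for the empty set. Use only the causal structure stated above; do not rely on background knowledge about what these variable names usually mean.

{SchoolQuality}

Variables eligible for adjustment (non-descendants of ClassSize, excluding ClassSize and ParentEd): {SchoolQuality, Tutoring}.
Backdoor paths from ClassSize to ParentEd:
  P1: ClassSize <- SchoolQuality -> ParentEd
  P2: ClassSize <- SchoolQuality -> Attendance <- Tutoring -> ParentEd
  P3: ClassSize <- SchoolQuality -> Attendance <- ParentEd
  P4: ClassSize <- SchoolQuality -> Attendance -> Neighborhood <- ParentEd
  P5: ClassSize <- SchoolQuality -> Neighborhood <- ParentEd
  P6: ClassSize <- SchoolQuality -> Neighborhood <- Attendance <- Tutoring -> ParentEd
  P7: ClassSize <- SchoolQuality -> Neighborhood <- Attendance <- ParentEd
The empty set is not sufficient: P1 (ClassSize <- SchoolQuality -> ParentEd) has no collider blocking it and no conditioned non-collider, so it is open.
Try {SchoolQuality}:
  P1: blocked at fork node SchoolQuality ∈ conditioning set.
  P2: blocked at fork node SchoolQuality ∈ conditioning set.
  P3: blocked at fork node SchoolQuality ∈ conditioning set.
  P4: blocked at fork node SchoolQuality ∈ conditioning set.
  P5: blocked at fork node SchoolQuality ∈ conditioning set.
  P6: blocked at fork node SchoolQuality ∈ conditioning set.
  P7: blocked at fork node SchoolQuality ∈ conditioning set.
{SchoolQuality} contains no descendant of ClassSize and blocks every backdoor path.
No other singleton works — e.g. {Tutoring} leaves P1 open — so {SchoolQuality} is the unique smallest valid adjustment set.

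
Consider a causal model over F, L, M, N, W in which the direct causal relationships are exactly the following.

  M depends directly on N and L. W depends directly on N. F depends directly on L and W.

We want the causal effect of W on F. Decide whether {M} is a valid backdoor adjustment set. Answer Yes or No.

Backdoor paths from W to F (paths whose first edge points into W):
  P1: W <- N -> M <- L -> F
Condition 1 (no descendant of W in the set): holds — descendants of W are {F}; none are in {M}.
Condition 2 (every backdoor path blocked by {M}):
  P1: open — collider(s) M are conditioned on (or have a conditioned descendant) and no non-collider on the path is in the set.
{M} does not satisfy the backdoor criterion.

No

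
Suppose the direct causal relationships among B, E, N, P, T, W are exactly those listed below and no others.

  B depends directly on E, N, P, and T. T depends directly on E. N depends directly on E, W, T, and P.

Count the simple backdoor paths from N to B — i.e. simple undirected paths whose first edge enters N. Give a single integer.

A backdoor path from N to B is any simple undirected path whose first edge points into N (i.e. leaves N via a parent).
Parents of N: {E, P, T, W}.
Enumerating:
  P1: N <- P -> B
  P2: N <- E -> T -> B
  P3: N <- E -> B
  P4: N <- T <- E -> B
  P5: N <- T -> B
That exhausts the simple backdoor paths. Count: 5.

5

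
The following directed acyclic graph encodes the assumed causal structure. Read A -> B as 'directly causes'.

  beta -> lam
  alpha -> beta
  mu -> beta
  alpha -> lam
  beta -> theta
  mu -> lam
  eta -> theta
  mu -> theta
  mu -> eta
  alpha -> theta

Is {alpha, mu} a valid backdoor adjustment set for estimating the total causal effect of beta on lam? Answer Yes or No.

Backdoor paths from beta to lam (paths whose first edge points into beta):
  P1: beta <- mu -> eta -> theta <- alpha -> lam
  P2: beta <- mu -> theta <- alpha -> lam
  P3: beta <- mu -> lam
  P4: beta <- alpha -> theta <- mu -> lam
  P5: beta <- alpha -> theta <- eta <- mu -> lam
  P6: beta <- alpha -> lam
Condition 1 (no descendant of beta in the set): holds — descendants of beta are {lam, theta}; none are in {alpha, mu}.
Condition 2 (every backdoor path blocked by {alpha, mu}):
  P1: blocked at fork node mu ∈ conditioning set.
  P2: blocked at fork node mu ∈ conditioning set.
  P3: blocked at fork node mu ∈ conditioning set.
  P4: blocked at fork node alpha ∈ conditioning set.
  P5: blocked at fork node alpha ∈ conditioning set.
  P6: blocked at fork node alpha ∈ conditioning set.
{alpha, mu} satisfies the backdoor criterion.

Yes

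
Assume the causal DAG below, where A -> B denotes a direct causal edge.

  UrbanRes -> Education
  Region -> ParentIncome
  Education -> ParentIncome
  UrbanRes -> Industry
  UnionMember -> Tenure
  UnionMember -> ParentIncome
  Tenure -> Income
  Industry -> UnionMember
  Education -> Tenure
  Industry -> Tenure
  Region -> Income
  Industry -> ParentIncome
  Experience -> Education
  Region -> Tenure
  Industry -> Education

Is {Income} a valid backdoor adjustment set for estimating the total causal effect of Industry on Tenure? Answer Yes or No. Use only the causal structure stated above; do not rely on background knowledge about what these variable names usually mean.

Backdoor paths from Industry to Tenure (paths whose first edge points into Industry):
  P1: Industry <- UrbanRes -> Education -> Tenure
  P2: Industry <- UrbanRes -> Education -> ParentIncome <- Region -> Tenure
  P3: Industry <- UrbanRes -> Education -> ParentIncome <- Region -> Income <- Tenure
  P4: Industry <- UrbanRes -> Education -> ParentIncome <- UnionMember -> Tenure
Condition 1 (no descendant of Industry in the set): FAILS — Income is a descendant of Industry.
Condition 2 (every backdoor path blocked by {Income}):
  P1: open — no interior node is in the conditioning set.
  P2: blocked at collider ParentIncome (neither it nor any descendant is in the conditioning set).
  P3: blocked at collider ParentIncome (neither it nor any descendant is in the conditioning set).
  P4: blocked at collider ParentIncome (neither it nor any descendant is in the conditioning set).
{Income} does not satisfy the backdoor criterion.

No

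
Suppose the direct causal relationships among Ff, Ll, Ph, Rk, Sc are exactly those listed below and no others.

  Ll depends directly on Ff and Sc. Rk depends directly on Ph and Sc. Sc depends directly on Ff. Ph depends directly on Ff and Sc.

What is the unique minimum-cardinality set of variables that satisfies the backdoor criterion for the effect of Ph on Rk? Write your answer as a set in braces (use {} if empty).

Variables eligible for adjustment (non-descendants of Ph, excluding Ph and Rk): {Ff, Ll, Sc}.
Backdoor paths from Ph to Rk:
  P1: Ph <- Ff -> Sc -> Rk
  P2: Ph <- Ff -> Ll <- Sc -> Rk
  P3: Ph <- Sc -> Rk
The empty set is not sufficient: P1 (Ph <- Ff -> Sc -> Rk) has no collider blocking it and no conditioned non-collider, so it is open.
Try {Sc}:
  P1: blocked at chain node Sc ∈ conditioning set.
  P2: blocked at collider Ll (neither it nor any descendant is in the conditioning set).
  P3: blocked at fork node Sc ∈ conditioning set.
{Sc} contains no descendant of Ph and blocks every backdoor path.
No other singleton works — e.g. {Ff} leaves P3 open — so {Sc} is the unique smallest valid adjustment set.

{Sc}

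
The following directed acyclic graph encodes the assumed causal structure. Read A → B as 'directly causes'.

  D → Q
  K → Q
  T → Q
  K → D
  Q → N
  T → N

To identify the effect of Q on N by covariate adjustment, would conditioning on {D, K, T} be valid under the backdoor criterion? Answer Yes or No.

Yes

Backdoor paths from Q to N (paths whose first edge points into Q):
  P1: Q <- T -> N
Condition 1 (no descendant of Q in the set): holds — descendants of Q are {N}; none are in {D, K, T}.
Condition 2 (every backdoor path blocked by {D, K, T}):
  P1: blocked at fork node T ∈ conditioning set.
{D, K, T} satisfies the backdoor criterion.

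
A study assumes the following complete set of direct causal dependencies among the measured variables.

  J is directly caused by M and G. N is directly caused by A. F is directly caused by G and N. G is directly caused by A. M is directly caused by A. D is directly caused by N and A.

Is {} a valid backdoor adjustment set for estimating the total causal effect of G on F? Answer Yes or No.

No

Backdoor paths from G to F (paths whose first edge points into G):
  P1: G <- A -> N -> F
  P2: G <- A -> D <- N -> F
Condition 1 (no descendant of G in the set): holds — descendants of G are {F, J}; none are in {}.
Condition 2 (every backdoor path blocked by {}):
  P1: open — no interior node is in the conditioning set.
  P2: blocked at collider D (neither it nor any descendant is in the conditioning set).
{} does not satisfy the backdoor criterion.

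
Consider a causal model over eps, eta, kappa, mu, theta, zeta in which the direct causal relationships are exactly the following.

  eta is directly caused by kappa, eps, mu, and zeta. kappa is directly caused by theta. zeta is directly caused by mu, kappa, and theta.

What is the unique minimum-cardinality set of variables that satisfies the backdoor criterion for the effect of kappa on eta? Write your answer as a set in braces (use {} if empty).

{theta}

Variables eligible for adjustment (non-descendants of kappa, excluding kappa and eta): {eps, mu, theta}.
Backdoor paths from kappa to eta:
  P1: kappa <- theta -> zeta <- mu -> eta
  P2: kappa <- theta -> zeta -> eta
The empty set is not sufficient: P2 (kappa <- theta -> zeta -> eta) has no collider blocking it and no conditioned non-collider, so it is open.
Try {theta}:
  P1: blocked at fork node theta ∈ conditioning set.
  P2: blocked at fork node theta ∈ conditioning set.
{theta} contains no descendant of kappa and blocks every backdoor path.
No other singleton works — e.g. {mu} leaves P2 open — so {theta} is the unique smallest valid adjustment set.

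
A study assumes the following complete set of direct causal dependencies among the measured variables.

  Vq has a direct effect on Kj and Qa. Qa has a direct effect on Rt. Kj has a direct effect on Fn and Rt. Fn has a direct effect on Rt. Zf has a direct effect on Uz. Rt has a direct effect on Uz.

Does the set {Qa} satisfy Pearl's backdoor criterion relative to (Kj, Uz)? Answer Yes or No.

Backdoor paths from Kj to Uz (paths whose first edge points into Kj):
  P1: Kj <- Vq -> Qa -> Rt -> Uz
Condition 1 (no descendant of Kj in the set): holds — descendants of Kj are {Fn, Rt, Uz}; none are in {Qa}.
Condition 2 (every backdoor path blocked by {Qa}):
  P1: blocked at chain node Qa ∈ conditioning set.
{Qa} satisfies the backdoor criterion.

Yes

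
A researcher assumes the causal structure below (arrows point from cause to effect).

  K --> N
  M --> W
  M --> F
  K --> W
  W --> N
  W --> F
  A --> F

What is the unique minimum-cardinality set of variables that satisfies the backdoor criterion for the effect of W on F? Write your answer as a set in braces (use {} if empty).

Variables eligible for adjustment (non-descendants of W, excluding W and F): {A, K, M}.
Backdoor paths from W to F:
  P1: W <- M -> F
The empty set is not sufficient: P1 (W <- M -> F) has no collider blocking it and no conditioned non-collider, so it is open.
Try {M}:
  P1: blocked at fork node M ∈ conditioning set.
{M} contains no descendant of W and blocks every backdoor path.
No other singleton works — e.g. {K} leaves P1 open — so {M} is the unique smallest valid adjustment set.

{M}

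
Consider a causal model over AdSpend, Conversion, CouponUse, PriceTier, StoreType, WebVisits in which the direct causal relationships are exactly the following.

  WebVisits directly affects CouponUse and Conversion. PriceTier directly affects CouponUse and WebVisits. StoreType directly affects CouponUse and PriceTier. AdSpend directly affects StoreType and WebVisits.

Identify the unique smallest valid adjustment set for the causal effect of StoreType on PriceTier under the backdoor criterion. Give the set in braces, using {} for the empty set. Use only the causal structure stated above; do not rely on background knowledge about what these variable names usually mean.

Variables eligible for adjustment (non-descendants of StoreType, excluding StoreType and PriceTier): {AdSpend}.
Backdoor paths from StoreType to PriceTier:
  P1: StoreType <- AdSpend -> WebVisits <- PriceTier
  P2: StoreType <- AdSpend -> WebVisits -> CouponUse <- PriceTier
Each backdoor path contains an unconditioned collider, so every path is already blocked with the empty conditioning set:
  P1: blocked at collider WebVisits (neither it nor any descendant is in the conditioning set).
  P2: blocked at collider CouponUse (neither it nor any descendant is in the conditioning set).
The empty set is therefore the unique smallest valid set.

{}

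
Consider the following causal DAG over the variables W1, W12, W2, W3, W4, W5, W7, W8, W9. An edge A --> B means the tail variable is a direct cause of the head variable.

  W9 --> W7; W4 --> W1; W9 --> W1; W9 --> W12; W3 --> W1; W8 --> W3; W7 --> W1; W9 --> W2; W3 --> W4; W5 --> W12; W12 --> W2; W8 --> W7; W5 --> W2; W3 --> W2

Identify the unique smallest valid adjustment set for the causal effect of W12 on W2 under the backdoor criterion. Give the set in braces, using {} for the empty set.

{W5, W9}

Variables eligible for adjustment (non-descendants of W12, excluding W12 and W2): {W1, W3, W4, W5, W7, W8, W9}.
Backdoor paths from W12 to W2:
  P1: W12 <- W9 -> W7 <- W8 -> W3 -> W2
  P2: W12 <- W9 -> W7 -> W1 <- W3 -> W2
  P3: W12 <- W9 -> W7 -> W1 <- W4 <- W3 -> W2
  P4: W12 <- W9 -> W1 <- W3 -> W2
  P5: W12 <- W9 -> W1 <- W4 <- W3 -> W2
  P6: W12 <- W9 -> W1 <- W7 <- W8 -> W3 -> W2
  P7: W12 <- W9 -> W2
  P8: W12 <- W5 -> W2
The empty set is not sufficient: P7 (W12 <- W9 -> W2) has no collider blocking it and no conditioned non-collider, so it is open.
Try {W5, W9}:
  P1: blocked at fork node W9 ∈ conditioning set.
  P2: blocked at fork node W9 ∈ conditioning set.
  P3: blocked at fork node W9 ∈ conditioning set.
  P4: blocked at fork node W9 ∈ conditioning set.
  P5: blocked at fork node W9 ∈ conditioning set.
  P6: blocked at fork node W9 ∈ conditioning set.
  P7: blocked at fork node W9 ∈ conditioning set.
  P8: blocked at fork node W5 ∈ conditioning set.
{W5, W9} contains no descendant of W12 and blocks every backdoor path.
Every element of {W5, W9} is needed (dropping W5 leaves P8 open; dropping W9 leaves P7 open), so no proper subset is valid.
Among all size-2 subsets of the eligible variables, only {W5, W9} blocks every backdoor path, so it is the unique smallest valid adjustment set.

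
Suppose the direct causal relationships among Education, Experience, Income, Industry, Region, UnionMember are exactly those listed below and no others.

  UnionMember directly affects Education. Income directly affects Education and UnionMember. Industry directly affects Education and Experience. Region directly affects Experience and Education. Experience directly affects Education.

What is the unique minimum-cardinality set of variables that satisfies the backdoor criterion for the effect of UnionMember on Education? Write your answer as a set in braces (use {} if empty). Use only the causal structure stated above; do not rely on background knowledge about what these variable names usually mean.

Variables eligible for adjustment (non-descendants of UnionMember, excluding UnionMember and Education): {Experience, Income, Industry, Region}.
Backdoor paths from UnionMember to Education:
  P1: UnionMember <- Income -> Education
The empty set is not sufficient: P1 (UnionMember <- Income -> Education) has no collider blocking it and no conditioned non-collider, so it is open.
Try {Income}:
  P1: blocked at fork node Income ∈ conditioning set.
{Income} contains no descendant of UnionMember and blocks every backdoor path.
No other singleton works — e.g. {Industry} leaves P1 open — so {Income} is the unique smallest valid adjustment set.

{Income}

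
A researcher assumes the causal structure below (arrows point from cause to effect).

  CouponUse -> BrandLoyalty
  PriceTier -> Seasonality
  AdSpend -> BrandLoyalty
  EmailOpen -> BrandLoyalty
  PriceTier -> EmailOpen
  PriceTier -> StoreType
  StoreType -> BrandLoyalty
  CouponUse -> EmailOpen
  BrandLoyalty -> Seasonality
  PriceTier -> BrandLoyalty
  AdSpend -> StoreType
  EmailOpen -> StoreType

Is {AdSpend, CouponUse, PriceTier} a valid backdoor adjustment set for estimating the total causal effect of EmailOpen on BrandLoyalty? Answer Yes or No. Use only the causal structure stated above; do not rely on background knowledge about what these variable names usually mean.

Yes

Backdoor paths from EmailOpen to BrandLoyalty (paths whose first edge points into EmailOpen):
  P1: EmailOpen <- PriceTier -> StoreType <- AdSpend -> BrandLoyalty
  P2: EmailOpen <- PriceTier -> StoreType -> BrandLoyalty
  P3: EmailOpen <- PriceTier -> BrandLoyalty
  P4: EmailOpen <- PriceTier -> Seasonality <- BrandLoyalty
  P5: EmailOpen <- CouponUse -> BrandLoyalty
Condition 1 (no descendant of EmailOpen in the set): holds — descendants of EmailOpen are {BrandLoyalty, Seasonality, StoreType}; none are in {AdSpend, CouponUse, PriceTier}.
Condition 2 (every backdoor path blocked by {AdSpend, CouponUse, PriceTier}):
  P1: blocked at fork node PriceTier ∈ conditioning set.
  P2: blocked at fork node PriceTier ∈ conditioning set.
  P3: blocked at fork node PriceTier ∈ conditioning set.
  P4: blocked at fork node PriceTier ∈ conditioning set.
  P5: blocked at fork node CouponUse ∈ conditioning set.
{AdSpend, CouponUse, PriceTier} satisfies the backdoor criterion.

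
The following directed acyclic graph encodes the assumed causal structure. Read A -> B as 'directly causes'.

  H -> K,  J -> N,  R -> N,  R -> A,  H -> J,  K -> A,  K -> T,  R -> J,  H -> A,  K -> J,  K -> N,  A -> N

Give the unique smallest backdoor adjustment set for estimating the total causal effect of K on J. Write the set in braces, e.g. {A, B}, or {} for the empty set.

Variables eligible for adjustment (non-descendants of K, excluding K and J): {H, R}.
Backdoor paths from K to J:
  P1: K <- H -> A <- R -> J
  P2: K <- H -> A <- R -> N <- J
  P3: K <- H -> A -> N <- R -> J
  P4: K <- H -> A -> N <- J
  P5: K <- H -> J
The empty set is not sufficient: P5 (K <- H -> J) has no collider blocking it and no conditioned non-collider, so it is open.
Try {H}:
  P1: blocked at fork node H ∈ conditioning set.
  P2: blocked at fork node H ∈ conditioning set.
  P3: blocked at fork node H ∈ conditioning set.
  P4: blocked at fork node H ∈ conditioning set.
  P5: blocked at fork node H ∈ conditioning set.
{H} contains no descendant of K and blocks every backdoor path.
No other singleton works — e.g. {R} leaves P5 open — so {H} is the unique smallest valid adjustment set.

{H}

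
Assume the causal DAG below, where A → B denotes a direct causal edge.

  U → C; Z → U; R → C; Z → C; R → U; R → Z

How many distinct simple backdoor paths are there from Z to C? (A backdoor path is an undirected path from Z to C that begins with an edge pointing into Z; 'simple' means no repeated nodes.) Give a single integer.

A backdoor path from Z to C is any simple undirected path whose first edge points into Z (i.e. leaves Z via a parent).
Parents of Z: {R}.
Enumerating:
  P1: Z <- R -> U -> C
  P2: Z <- R -> C
That exhausts the simple backdoor paths. Count: 2.

2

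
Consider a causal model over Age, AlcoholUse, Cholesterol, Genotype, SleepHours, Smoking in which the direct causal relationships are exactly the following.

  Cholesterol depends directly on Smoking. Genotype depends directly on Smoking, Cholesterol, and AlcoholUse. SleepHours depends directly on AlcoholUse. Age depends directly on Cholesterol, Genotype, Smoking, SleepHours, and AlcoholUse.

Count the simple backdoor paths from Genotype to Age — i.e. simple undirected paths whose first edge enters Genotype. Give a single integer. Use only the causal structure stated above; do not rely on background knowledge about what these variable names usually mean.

A backdoor path from Genotype to Age is any simple undirected path whose first edge points into Genotype (i.e. leaves Genotype via a parent).
Parents of Genotype: {AlcoholUse, Cholesterol, Smoking}.
Enumerating:
  P1: Genotype <- AlcoholUse -> SleepHours -> Age
  P2: Genotype <- AlcoholUse -> Age
  P3: Genotype <- Smoking -> Cholesterol -> Age
  P4: Genotype <- Smoking -> Age
  P5: Genotype <- Cholesterol <- Smoking -> Age
  P6: Genotype <- Cholesterol -> Age
That exhausts the simple backdoor paths. Count: 6.

6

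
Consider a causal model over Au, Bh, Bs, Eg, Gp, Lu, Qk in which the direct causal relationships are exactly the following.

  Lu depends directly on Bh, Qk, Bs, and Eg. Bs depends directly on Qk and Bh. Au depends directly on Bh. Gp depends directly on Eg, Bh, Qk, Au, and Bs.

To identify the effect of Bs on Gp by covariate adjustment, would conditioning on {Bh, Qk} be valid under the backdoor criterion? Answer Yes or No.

Yes

Backdoor paths from Bs to Gp (paths whose first edge points into Bs):
  P1: Bs <- Qk -> Lu <- Bh -> Au -> Gp
  P2: Bs <- Qk -> Lu <- Bh -> Gp
  P3: Bs <- Qk -> Lu <- Eg -> Gp
  P4: Bs <- Qk -> Gp
  P5: Bs <- Bh -> Au -> Gp
  P6: Bs <- Bh -> Lu <- Qk -> Gp
  P7: Bs <- Bh -> Lu <- Eg -> Gp
  P8: Bs <- Bh -> Gp
Condition 1 (no descendant of Bs in the set): holds — descendants of Bs are {Gp, Lu}; none are in {Bh, Qk}.
Condition 2 (every backdoor path blocked by {Bh, Qk}):
  P1: blocked at fork node Qk ∈ conditioning set.
  P2: blocked at fork node Qk ∈ conditioning set.
  P3: blocked at fork node Qk ∈ conditioning set.
  P4: blocked at fork node Qk ∈ conditioning set.
  P5: blocked at fork node Bh ∈ conditioning set.
  P6: blocked at fork node Bh ∈ conditioning set.
  P7: blocked at fork node Bh ∈ conditioning set.
  P8: blocked at fork node Bh ∈ conditioning set.
{Bh, Qk} satisfies the backdoor criterion.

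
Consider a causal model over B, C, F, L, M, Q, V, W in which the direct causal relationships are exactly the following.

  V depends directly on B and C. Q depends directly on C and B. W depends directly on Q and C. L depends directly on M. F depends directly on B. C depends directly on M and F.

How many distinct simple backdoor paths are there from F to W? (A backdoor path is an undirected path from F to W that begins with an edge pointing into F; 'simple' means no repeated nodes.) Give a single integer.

4

A backdoor path from F to W is any simple undirected path whose first edge points into F (i.e. leaves F via a parent).
Parents of F: {B}.
Enumerating:
  P1: F <- B -> V <- C -> Q -> W
  P2: F <- B -> V <- C -> W
  P3: F <- B -> Q <- C -> W
  P4: F <- B -> Q -> W
That exhausts the simple backdoor paths. Count: 4.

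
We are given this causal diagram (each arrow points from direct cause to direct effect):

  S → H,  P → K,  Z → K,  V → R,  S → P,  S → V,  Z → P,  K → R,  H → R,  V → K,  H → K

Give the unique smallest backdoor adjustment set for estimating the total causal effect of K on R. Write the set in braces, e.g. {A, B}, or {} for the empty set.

{H, V}

Variables eligible for adjustment (non-descendants of K, excluding K and R): {H, P, S, V, Z}.
Backdoor paths from K to R:
  P1: K <- Z -> P <- S -> V -> R
  P2: K <- Z -> P <- S -> H -> R
  P3: K <- P <- S -> V -> R
  P4: K <- P <- S -> H -> R
  P5: K <- V <- S -> H -> R
  P6: K <- V -> R
  P7: K <- H <- S -> V -> R
  P8: K <- H -> R
The empty set is not sufficient: P3 (K <- P <- S -> V -> R) has no collider blocking it and no conditioned non-collider, so it is open.
Try {H, V}:
  P1: blocked at collider P (neither it nor any descendant is in the conditioning set).
  P2: blocked at collider P (neither it nor any descendant is in the conditioning set).
  P3: blocked at chain node V ∈ conditioning set.
  P4: blocked at chain node H ∈ conditioning set.
  P5: blocked at chain node V ∈ conditioning set.
  P6: blocked at fork node V ∈ conditioning set.
  P7: blocked at chain node H ∈ conditioning set.
  P8: blocked at fork node H ∈ conditioning set.
{H, V} contains no descendant of K and blocks every backdoor path.
Every element of {H, V} is needed (dropping H leaves P4 open; dropping V leaves P3 open), so no proper subset is valid.
Among all size-2 subsets of the eligible variables, only {H, V} blocks every backdoor path, so it is the unique smallest valid adjustment set.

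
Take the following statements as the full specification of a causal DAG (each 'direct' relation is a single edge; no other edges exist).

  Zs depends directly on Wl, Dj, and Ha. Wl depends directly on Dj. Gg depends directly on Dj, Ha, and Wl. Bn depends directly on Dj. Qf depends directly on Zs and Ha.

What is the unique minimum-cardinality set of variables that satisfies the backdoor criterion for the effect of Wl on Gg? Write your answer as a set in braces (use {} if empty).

Variables eligible for adjustment (non-descendants of Wl, excluding Wl and Gg): {Bn, Dj, Ha}.
Backdoor paths from Wl to Gg:
  P1: Wl <- Dj -> Zs <- Ha -> Gg
  P2: Wl <- Dj -> Zs -> Qf <- Ha -> Gg
  P3: Wl <- Dj -> Gg
The empty set is not sufficient: P3 (Wl <- Dj -> Gg) has no collider blocking it and no conditioned non-collider, so it is open.
Try {Dj}:
  P1: blocked at fork node Dj ∈ conditioning set.
  P2: blocked at fork node Dj ∈ conditioning set.
  P3: blocked at fork node Dj ∈ conditioning set.
{Dj} contains no descendant of Wl and blocks every backdoor path.
No other singleton works — e.g. {Bn} leaves P3 open — so {Dj} is the unique smallest valid adjustment set.

{Dj}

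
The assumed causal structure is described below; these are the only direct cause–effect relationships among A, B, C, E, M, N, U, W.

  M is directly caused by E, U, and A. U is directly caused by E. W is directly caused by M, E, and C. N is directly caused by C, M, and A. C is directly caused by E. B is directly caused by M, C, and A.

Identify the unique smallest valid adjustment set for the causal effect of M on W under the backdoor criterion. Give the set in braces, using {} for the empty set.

{E}

Variables eligible for adjustment (non-descendants of M, excluding M and W): {A, C, E, U}.
Backdoor paths from M to W:
  P1: M <- E -> C -> W
  P2: M <- E -> W
  P3: M <- U <- E -> C -> W
  P4: M <- U <- E -> W
  P5: M <- A -> N <- C <- E -> W
  P6: M <- A -> N <- C -> W
  P7: M <- A -> B <- C <- E -> W
  P8: M <- A -> B <- C -> W
The empty set is not sufficient: P1 (M <- E -> C -> W) has no collider blocking it and no conditioned non-collider, so it is open.
Try {E}:
  P1: blocked at fork node E ∈ conditioning set.
  P2: blocked at fork node E ∈ conditioning set.
  P3: blocked at fork node E ∈ conditioning set.
  P4: blocked at fork node E ∈ conditioning set.
  P5: blocked at collider N (neither it nor any descendant is in the conditioning set).
  P6: blocked at collider N (neither it nor any descendant is in the conditioning set).
  P7: blocked at collider B (neither it nor any descendant is in the conditioning set).
  P8: blocked at collider B (neither it nor any descendant is in the conditioning set).
{E} contains no descendant of M and blocks every backdoor path.
No other singleton works — e.g. {U} leaves P1 open — so {E} is the unique smallest valid adjustment set.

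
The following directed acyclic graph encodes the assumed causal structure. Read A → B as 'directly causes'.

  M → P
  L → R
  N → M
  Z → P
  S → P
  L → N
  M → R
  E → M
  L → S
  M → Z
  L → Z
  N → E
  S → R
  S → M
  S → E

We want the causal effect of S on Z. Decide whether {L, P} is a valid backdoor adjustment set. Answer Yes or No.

No

Backdoor paths from S to Z (paths whose first edge points into S):
  P1: S <- L -> N -> E -> M -> Z
  P2: S <- L -> N -> E -> M -> P <- Z
  P3: S <- L -> N -> M -> Z
  P4: S <- L -> N -> M -> P <- Z
  P5: S <- L -> R <- M -> Z
  P6: S <- L -> R <- M -> P <- Z
  P7: S <- L -> Z
Condition 1 (no descendant of S in the set): FAILS — P is a descendant of S.
Condition 2 (every backdoor path blocked by {L, P}):
  P1: blocked at fork node L ∈ conditioning set.
  P2: blocked at fork node L ∈ conditioning set.
  P3: blocked at fork node L ∈ conditioning set.
  P4: blocked at fork node L ∈ conditioning set.
  P5: blocked at fork node L ∈ conditioning set.
  P6: blocked at fork node L ∈ conditioning set.
  P7: blocked at fork node L ∈ conditioning set.
{L, P} does not satisfy the backdoor criterion.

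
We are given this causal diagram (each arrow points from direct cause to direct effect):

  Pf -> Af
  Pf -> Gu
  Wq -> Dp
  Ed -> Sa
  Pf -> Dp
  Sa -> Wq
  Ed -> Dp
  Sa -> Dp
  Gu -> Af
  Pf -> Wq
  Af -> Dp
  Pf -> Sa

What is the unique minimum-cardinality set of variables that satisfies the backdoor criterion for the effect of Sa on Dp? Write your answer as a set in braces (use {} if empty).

{Ed, Pf}

Variables eligible for adjustment (non-descendants of Sa, excluding Sa and Dp): {Af, Ed, Gu, Pf}.
Backdoor paths from Sa to Dp:
  P1: Sa <- Pf -> Gu -> Af -> Dp
  P2: Sa <- Pf -> Af -> Dp
  P3: Sa <- Pf -> Wq -> Dp
  P4: Sa <- Pf -> Dp
  P5: Sa <- Ed -> Dp
The empty set is not sufficient: P1 (Sa <- Pf -> Gu -> Af -> Dp) has no collider blocking it and no conditioned non-collider, so it is open.
Try {Ed, Pf}:
  P1: blocked at fork node Pf ∈ conditioning set.
  P2: blocked at fork node Pf ∈ conditioning set.
  P3: blocked at fork node Pf ∈ conditioning set.
  P4: blocked at fork node Pf ∈ conditioning set.
  P5: blocked at fork node Ed ∈ conditioning set.
{Ed, Pf} contains no descendant of Sa and blocks every backdoor path.
Every element of {Ed, Pf} is needed (dropping Ed leaves P5 open; dropping Pf leaves P1 open), so no proper subset is valid.
Among all size-2 subsets of the eligible variables, only {Ed, Pf} blocks every backdoor path, so it is the unique smallest valid adjustment set.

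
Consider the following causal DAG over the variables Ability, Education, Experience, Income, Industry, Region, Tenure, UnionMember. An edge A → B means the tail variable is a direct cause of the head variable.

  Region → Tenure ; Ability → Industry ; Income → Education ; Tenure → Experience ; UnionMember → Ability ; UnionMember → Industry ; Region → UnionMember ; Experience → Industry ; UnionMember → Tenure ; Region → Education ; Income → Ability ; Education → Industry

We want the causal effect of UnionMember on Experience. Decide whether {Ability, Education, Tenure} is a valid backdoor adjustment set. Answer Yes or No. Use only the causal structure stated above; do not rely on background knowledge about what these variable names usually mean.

No

Backdoor paths from UnionMember to Experience (paths whose first edge points into UnionMember):
  P1: UnionMember <- Region -> Tenure -> Experience
  P2: UnionMember <- Region -> Education <- Income -> Ability -> Industry <- Experience
  P3: UnionMember <- Region -> Education -> Industry <- Experience
Condition 1 (no descendant of UnionMember in the set): FAILS — Ability and Tenure are descendants of UnionMember.
Condition 2 (every backdoor path blocked by {Ability, Education, Tenure}):
  P1: blocked at chain node Tenure ∈ conditioning set.
  P2: blocked at chain node Ability ∈ conditioning set.
  P3: blocked at chain node Education ∈ conditioning set.
{Ability, Education, Tenure} does not satisfy the backdoor criterion.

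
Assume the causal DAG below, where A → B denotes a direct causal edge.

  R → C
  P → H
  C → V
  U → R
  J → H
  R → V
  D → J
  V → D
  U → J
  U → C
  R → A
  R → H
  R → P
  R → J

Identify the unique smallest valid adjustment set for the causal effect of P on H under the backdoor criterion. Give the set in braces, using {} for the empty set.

{R}

Variables eligible for adjustment (non-descendants of P, excluding P and H): {A, C, D, J, R, U, V}.
Backdoor paths from P to H:
  P1: P <- R <- U -> C -> V -> D -> J -> H
  P2: P <- R <- U -> J -> H
  P3: P <- R -> C <- U -> J -> H
  P4: P <- R -> C -> V -> D -> J -> H
  P5: P <- R -> V <- C <- U -> J -> H
  P6: P <- R -> V -> D -> J -> H
  P7: P <- R -> J -> H
  P8: P <- R -> H
The empty set is not sufficient: P1 (P <- R <- U -> C -> V -> D -> J -> H) has no collider blocking it and no conditioned non-collider, so it is open.
Try {R}:
  P1: blocked at chain node R ∈ conditioning set.
  P2: blocked at chain node R ∈ conditioning set.
  P3: blocked at fork node R ∈ conditioning set.
  P4: blocked at fork node R ∈ conditioning set.
  P5: blocked at fork node R ∈ conditioning set.
  P6: blocked at fork node R ∈ conditioning set.
  P7: blocked at fork node R ∈ conditioning set.
  P8: blocked at fork node R ∈ conditioning set.
{R} contains no descendant of P and blocks every backdoor path.
No other singleton works — e.g. {U} leaves P4 open — so {R} is the unique smallest valid adjustment set.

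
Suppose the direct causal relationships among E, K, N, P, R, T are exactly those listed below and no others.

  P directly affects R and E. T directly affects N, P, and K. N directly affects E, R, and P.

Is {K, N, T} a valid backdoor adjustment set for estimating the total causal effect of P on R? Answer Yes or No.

Yes

Backdoor paths from P to R (paths whose first edge points into P):
  P1: P <- T -> N -> R
  P2: P <- N -> R
Condition 1 (no descendant of P in the set): holds — descendants of P are {E, R}; none are in {K, N, T}.
Condition 2 (every backdoor path blocked by {K, N, T}):
  P1: blocked at fork node T ∈ conditioning set.
  P2: blocked at fork node N ∈ conditioning set.
{K, N, T} satisfies the backdoor criterion.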